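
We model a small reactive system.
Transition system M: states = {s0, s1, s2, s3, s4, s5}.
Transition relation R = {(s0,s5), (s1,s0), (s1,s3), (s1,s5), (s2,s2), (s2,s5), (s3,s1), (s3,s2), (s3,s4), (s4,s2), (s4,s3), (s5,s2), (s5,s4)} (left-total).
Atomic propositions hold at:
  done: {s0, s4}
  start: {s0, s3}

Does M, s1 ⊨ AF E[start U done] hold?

E[start U done]: least fixpoint, start Z0 = Sat(done) = {s0, s4}, add states in Sat(start) with some successor in Z. Z1 = {s0, s3, s4}; fixed.
Sat(E[start U done]) = {s0, s3, s4}
AF E[start U done]: least fixpoint, start Z0 = {s0, s3, s4}, add states with every successor in Z. Already a fixed point.
Sat(AF E[start U done]) = {s0, s3, s4}
s1 ∉ Sat(AF E[start U done]) = {s0, s3, s4}, so the formula does not hold at s1.

No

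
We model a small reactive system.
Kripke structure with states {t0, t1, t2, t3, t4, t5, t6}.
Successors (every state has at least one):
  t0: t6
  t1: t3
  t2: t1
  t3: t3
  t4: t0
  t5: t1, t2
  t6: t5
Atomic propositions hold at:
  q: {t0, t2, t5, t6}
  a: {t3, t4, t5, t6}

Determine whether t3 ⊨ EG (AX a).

Yes

Sat(AX a) = {s : every successor in {t3, t4, t5, t6}} = {t0, t1, t3, t6}
EG (AX a): greatest fixpoint, start Z0 = {t0, t1, t3, t6}, keep only states in Sat with some successor in Z. Z1 = {t0, t1, t3}; Z2 = {t1, t3}; fixed.
Sat(EG (AX a)) = {t1, t3}
t3 ∈ Sat(EG (AX a)) = {t1, t3}, so the formula holds at t3.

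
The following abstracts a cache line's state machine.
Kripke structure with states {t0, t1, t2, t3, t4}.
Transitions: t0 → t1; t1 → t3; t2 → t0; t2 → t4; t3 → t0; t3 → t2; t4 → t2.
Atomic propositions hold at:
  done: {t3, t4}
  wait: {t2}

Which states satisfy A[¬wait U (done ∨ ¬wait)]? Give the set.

Sat(¬wait) = {t0, t1, t3, t4}
Sat(done ∨ ¬wait) = {t0, t1, t3, t4}
A[¬wait U (done ∨ ¬wait)]: least fixpoint, start Z0 = Sat((done ∨ ¬wait)) = {t0, t1, t3, t4}, add states in Sat(¬wait) with every successor in Z. Already a fixed point.
Sat(A[¬wait U (done ∨ ¬wait)]) = {t0, t1, t3, t4}

{t0, t1, t3, t4}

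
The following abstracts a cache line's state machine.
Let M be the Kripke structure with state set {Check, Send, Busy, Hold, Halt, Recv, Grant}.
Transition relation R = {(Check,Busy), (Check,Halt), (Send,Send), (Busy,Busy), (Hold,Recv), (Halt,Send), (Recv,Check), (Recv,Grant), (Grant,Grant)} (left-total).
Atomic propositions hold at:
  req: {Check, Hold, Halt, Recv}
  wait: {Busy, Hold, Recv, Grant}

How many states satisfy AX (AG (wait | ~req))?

4

Sat(~req) = {Send, Busy, Grant}
Sat(wait | ~req) = {Send, Busy, Hold, Recv, Grant}
AG (wait | ~req): greatest fixpoint, start Z0 = {Send, Busy, Hold, Recv, Grant}, keep only states in Sat with every successor in Z. Z1 = {Send, Busy, Hold, Grant}; Z2 = {Send, Busy, Grant}; fixed.
Sat(AG (wait | ~req)) = {Send, Busy, Grant}
Sat(AX (AG (wait | ~req))) = {s : every successor in {Send, Busy, Grant}} = {Send, Busy, Halt, Grant}
|Sat(AX (AG (wait | ~req)))| = |{Send, Busy, Halt, Grant}| = 4.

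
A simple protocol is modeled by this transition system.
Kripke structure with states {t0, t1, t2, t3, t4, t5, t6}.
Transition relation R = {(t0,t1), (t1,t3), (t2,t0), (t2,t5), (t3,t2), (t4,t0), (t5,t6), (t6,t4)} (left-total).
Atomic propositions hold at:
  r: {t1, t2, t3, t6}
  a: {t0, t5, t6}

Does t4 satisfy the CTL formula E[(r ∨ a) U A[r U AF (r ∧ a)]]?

Sat(r ∨ a) = {t0, t1, t2, t3, t5, t6}
Sat(r ∧ a) = {t6}
AF (r ∧ a): least fixpoint, start Z0 = {t6}, add states with every successor in Z. Z1 = {t5, t6}; fixed.
Sat(AF (r ∧ a)) = {t5, t6}
A[r U AF (r ∧ a)]: least fixpoint, start Z0 = Sat(AF (r ∧ a)) = {t5, t6}, add states in Sat(r) with every successor in Z. Already a fixed point.
Sat(A[r U AF (r ∧ a)]) = {t5, t6}
E[(r ∨ a) U A[r U AF (r ∧ a)]]: least fixpoint, start Z0 = Sat(A[r U AF (r ∧ a)]) = {t5, t6}, add states in Sat(r ∨ a) with some successor in Z. Z1 = {t2, t5, t6}; Z2 = {t2, t3, t5, t6}; Z3 = {t1, t2, t3, t5, t6}; Z4 = {t0, t1, t2, t3, t5, t6}; fixed.
Sat(E[(r ∨ a) U A[r U AF (r ∧ a)]]) = {t0, t1, t2, t3, t5, t6}
t4 ∉ Sat(E[(r ∨ a) U A[r U AF (r ∧ a)]]) = {t0, t1, t2, t3, t5, t6}, so the formula does not hold at t4.

No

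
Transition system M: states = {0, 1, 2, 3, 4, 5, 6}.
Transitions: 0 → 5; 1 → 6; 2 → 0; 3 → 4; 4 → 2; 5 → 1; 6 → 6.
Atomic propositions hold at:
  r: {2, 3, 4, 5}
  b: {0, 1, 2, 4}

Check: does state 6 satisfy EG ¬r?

Yes

Sat(¬r) = {0, 1, 6}
EG ¬r: greatest fixpoint, start Z0 = {0, 1, 6}, keep only states in Sat with some successor in Z. Z1 = {1, 6}; fixed.
Sat(EG ¬r) = {1, 6}
6 ∈ Sat(EG ¬r) = {1, 6}, so the formula holds at 6.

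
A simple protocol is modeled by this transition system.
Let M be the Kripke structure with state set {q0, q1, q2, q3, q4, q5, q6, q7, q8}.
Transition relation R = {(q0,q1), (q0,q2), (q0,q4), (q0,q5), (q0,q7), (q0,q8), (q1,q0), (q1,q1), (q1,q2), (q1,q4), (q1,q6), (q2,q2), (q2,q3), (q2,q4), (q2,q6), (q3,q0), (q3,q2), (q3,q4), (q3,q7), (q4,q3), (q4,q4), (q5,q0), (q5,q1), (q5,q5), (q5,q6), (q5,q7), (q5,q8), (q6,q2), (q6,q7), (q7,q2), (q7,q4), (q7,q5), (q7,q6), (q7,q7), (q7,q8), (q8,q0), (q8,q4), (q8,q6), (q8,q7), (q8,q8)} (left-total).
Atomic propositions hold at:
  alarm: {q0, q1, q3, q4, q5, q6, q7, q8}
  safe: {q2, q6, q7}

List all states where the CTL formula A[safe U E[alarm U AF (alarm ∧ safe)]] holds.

{q0, q1, q3, q4, q5, q6, q7, q8}

Sat(alarm ∧ safe) = {q6, q7}
AF (alarm ∧ safe): least fixpoint, start Z0 = {q6, q7}, add states with every successor in Z. Already a fixed point.
Sat(AF (alarm ∧ safe)) = {q6, q7}
E[alarm U AF (alarm ∧ safe)]: least fixpoint, start Z0 = Sat(AF (alarm ∧ safe)) = {q6, q7}, add states in Sat(alarm) with some successor in Z. Z1 = {q0, q1, q3, q5, q6, q7, q8}; Z2 = {q0, q1, q3, q4, q5, q6, q7, q8}; fixed.
Sat(E[alarm U AF (alarm ∧ safe)]) = {q0, q1, q3, q4, q5, q6, q7, q8}
A[safe U E[alarm U AF (alarm ∧ safe)]]: least fixpoint, start Z0 = Sat(E[alarm U AF (alarm ∧ safe)]) = {q0, q1, q3, q4, q5, q6, q7, q8}, add states in Sat(safe) with every successor in Z. Already a fixed point.
Sat(A[safe U E[alarm U AF (alarm ∧ safe)]]) = {q0, q1, q3, q4, q5, q6, q7, q8}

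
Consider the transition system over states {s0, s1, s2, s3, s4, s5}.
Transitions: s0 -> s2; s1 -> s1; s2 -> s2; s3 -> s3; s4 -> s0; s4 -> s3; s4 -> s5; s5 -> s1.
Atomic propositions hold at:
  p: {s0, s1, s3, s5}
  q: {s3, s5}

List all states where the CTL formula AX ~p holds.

{s0, s2}

Sat(~p) = {s2, s4}
Sat(AX ~p) = {s : every successor in {s2, s4}} = {s0, s2}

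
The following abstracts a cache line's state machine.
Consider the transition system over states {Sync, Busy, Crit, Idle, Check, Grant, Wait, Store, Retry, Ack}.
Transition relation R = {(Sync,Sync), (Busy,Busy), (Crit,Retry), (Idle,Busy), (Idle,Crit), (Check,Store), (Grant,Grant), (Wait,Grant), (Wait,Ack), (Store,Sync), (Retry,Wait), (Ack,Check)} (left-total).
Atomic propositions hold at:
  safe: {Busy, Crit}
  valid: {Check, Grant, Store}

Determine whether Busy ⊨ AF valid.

AF valid: least fixpoint, start Z0 = {Check, Grant, Store}, add states with every successor in Z. Z1 = {Check, Grant, Store, Ack}; Z2 = {Check, Grant, Wait, Store, Ack}; Z3 = {Check, Grant, Wait, Store, Retry, Ack}; Z4 = {Crit, Check, Grant, Wait, Store, Retry, Ack}; fixed.
Sat(AF valid) = {Crit, Check, Grant, Wait, Store, Retry, Ack}
Busy ∉ Sat(AF valid) = {Crit, Check, Grant, Wait, Store, Retry, Ack}, so the formula does not hold at Busy.

No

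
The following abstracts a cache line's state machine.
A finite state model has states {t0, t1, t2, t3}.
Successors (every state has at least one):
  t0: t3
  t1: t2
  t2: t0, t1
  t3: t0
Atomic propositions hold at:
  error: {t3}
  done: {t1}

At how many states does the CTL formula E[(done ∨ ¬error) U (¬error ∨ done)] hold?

3

Sat(¬error) = {t0, t1, t2}
Sat(done ∨ ¬error) = {t0, t1, t2}
Sat(¬error ∨ done) = {t0, t1, t2}
E[(done ∨ ¬error) U (¬error ∨ done)]: least fixpoint, start Z0 = Sat((¬error ∨ done)) = {t0, t1, t2}, add states in Sat(done ∨ ¬error) with some successor in Z. Already a fixed point.
Sat(E[(done ∨ ¬error) U (¬error ∨ done)]) = {t0, t1, t2}
|Sat(E[(done ∨ ¬error) U (¬error ∨ done)])| = |{t0, t1, t2}| = 3.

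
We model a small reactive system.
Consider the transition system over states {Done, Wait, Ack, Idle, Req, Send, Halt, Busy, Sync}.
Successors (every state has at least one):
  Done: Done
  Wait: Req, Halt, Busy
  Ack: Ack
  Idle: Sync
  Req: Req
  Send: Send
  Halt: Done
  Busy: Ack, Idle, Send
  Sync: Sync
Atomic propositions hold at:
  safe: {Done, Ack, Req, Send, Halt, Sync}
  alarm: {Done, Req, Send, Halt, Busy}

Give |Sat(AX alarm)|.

5

Sat(AX alarm) = {s : every successor in {Done, Req, Send, Halt, Busy}} = {Done, Wait, Req, Send, Halt}
|Sat(AX alarm)| = |{Done, Wait, Req, Send, Halt}| = 5.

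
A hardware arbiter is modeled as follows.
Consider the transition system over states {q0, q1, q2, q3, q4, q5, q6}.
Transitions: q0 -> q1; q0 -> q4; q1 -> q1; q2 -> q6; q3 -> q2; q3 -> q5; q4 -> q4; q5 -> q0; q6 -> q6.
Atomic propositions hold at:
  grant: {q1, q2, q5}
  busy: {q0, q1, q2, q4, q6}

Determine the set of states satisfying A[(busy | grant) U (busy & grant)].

{q1, q2}

Sat(busy | grant) = {q0, q1, q2, q4, q5, q6}
Sat(busy & grant) = {q1, q2}
A[(busy | grant) U (busy & grant)]: least fixpoint, start Z0 = Sat((busy & grant)) = {q1, q2}, add states in Sat(busy | grant) with every successor in Z. Already a fixed point.
Sat(A[(busy | grant) U (busy & grant)]) = {q1, q2}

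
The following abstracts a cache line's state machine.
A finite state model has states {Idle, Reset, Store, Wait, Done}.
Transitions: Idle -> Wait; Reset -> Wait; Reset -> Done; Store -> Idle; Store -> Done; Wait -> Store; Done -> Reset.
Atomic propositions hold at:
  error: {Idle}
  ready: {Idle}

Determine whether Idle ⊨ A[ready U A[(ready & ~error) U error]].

Sat(~error) = {Reset, Store, Wait, Done}
Sat(ready & ~error) = ∅
A[(ready & ~error) U error]: least fixpoint, start Z0 = Sat(error) = {Idle}, add states in Sat(ready & ~error) with every successor in Z. Already a fixed point.
Sat(A[(ready & ~error) U error]) = {Idle}
A[ready U A[(ready & ~error) U error]]: least fixpoint, start Z0 = Sat(A[(ready & ~error) U error]) = {Idle}, add states in Sat(ready) with every successor in Z. Already a fixed point.
Sat(A[ready U A[(ready & ~error) U error]]) = {Idle}
Idle ∈ Sat(A[ready U A[(ready & ~error) U error]]) = {Idle}, so the formula holds at Idle.

Yes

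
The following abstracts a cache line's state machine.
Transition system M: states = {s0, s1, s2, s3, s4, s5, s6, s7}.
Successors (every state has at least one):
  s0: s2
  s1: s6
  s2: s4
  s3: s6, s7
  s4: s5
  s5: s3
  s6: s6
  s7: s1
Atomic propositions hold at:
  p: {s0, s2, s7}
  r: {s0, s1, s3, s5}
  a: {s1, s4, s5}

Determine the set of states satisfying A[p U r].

A[p U r]: least fixpoint, start Z0 = Sat(r) = {s0, s1, s3, s5}, add states in Sat(p) with every successor in Z. Z1 = {s0, s1, s3, s5, s7}; fixed.
Sat(A[p U r]) = {s0, s1, s3, s5, s7}

{s0, s1, s3, s5, s7}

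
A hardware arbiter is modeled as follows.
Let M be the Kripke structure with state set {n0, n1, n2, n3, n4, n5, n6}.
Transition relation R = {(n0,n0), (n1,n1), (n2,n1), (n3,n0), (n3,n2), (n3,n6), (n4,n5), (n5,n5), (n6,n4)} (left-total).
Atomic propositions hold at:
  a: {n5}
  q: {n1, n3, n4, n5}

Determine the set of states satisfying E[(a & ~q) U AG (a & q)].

Sat(~q) = {n0, n2, n6}
Sat(a & ~q) = ∅
Sat(a & q) = {n5}
AG (a & q): greatest fixpoint, start Z0 = {n5}, keep only states in Sat with every successor in Z. Already a fixed point.
Sat(AG (a & q)) = {n5}
E[(a & ~q) U AG (a & q)]: least fixpoint, start Z0 = Sat(AG (a & q)) = {n5}, add states in Sat(a & ~q) with some successor in Z. Already a fixed point.
Sat(E[(a & ~q) U AG (a & q)]) = {n5}

{n5}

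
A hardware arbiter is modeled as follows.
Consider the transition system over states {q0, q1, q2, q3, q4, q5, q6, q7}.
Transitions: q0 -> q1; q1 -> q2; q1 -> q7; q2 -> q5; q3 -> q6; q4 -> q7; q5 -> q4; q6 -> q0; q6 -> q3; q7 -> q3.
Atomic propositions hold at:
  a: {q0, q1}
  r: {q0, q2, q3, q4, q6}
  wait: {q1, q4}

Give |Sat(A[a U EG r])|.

2

EG r: greatest fixpoint, start Z0 = {q0, q2, q3, q4, q6}, keep only states in Sat with some successor in Z. Z1 = {q3, q6}; fixed.
Sat(EG r) = {q3, q6}
A[a U EG r]: least fixpoint, start Z0 = Sat(EG r) = {q3, q6}, add states in Sat(a) with every successor in Z. Already a fixed point.
Sat(A[a U EG r]) = {q3, q6}
|Sat(A[a U EG r])| = |{q3, q6}| = 2.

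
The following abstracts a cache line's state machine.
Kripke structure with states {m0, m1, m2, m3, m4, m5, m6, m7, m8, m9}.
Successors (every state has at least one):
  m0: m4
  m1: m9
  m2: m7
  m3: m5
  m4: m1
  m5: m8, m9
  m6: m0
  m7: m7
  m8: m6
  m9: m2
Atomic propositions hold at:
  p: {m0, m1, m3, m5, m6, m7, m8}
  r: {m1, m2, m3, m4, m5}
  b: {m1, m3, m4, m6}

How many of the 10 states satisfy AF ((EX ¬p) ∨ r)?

Sat(¬p) = {m2, m4, m9}
Sat(EX ¬p) = {s : some successor in {m2, m4, m9}} = {m0, m1, m5, m9}
Sat((EX ¬p) ∨ r) = {m0, m1, m2, m3, m4, m5, m9}
AF ((EX ¬p) ∨ r): least fixpoint, start Z0 = {m0, m1, m2, m3, m4, m5, m9}, add states with every successor in Z. Z1 = {m0, m1, m2, m3, m4, m5, m6, m9}; Z2 = {m0, m1, m2, m3, m4, m5, m6, m8, m9}; fixed.
Sat(AF ((EX ¬p) ∨ r)) = {m0, m1, m2, m3, m4, m5, m6, m8, m9}
|Sat(AF ((EX ¬p) ∨ r))| = |{m0, m1, m2, m3, m4, m5, m6, m8, m9}| = 9.

9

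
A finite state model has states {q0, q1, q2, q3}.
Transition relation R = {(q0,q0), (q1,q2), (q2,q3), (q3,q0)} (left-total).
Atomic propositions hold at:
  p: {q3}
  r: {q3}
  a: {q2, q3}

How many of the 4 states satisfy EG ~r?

Sat(~r) = {q0, q1, q2}
EG ~r: greatest fixpoint, start Z0 = {q0, q1, q2}, keep only states in Sat with some successor in Z. Z1 = {q0, q1}; Z2 = {q0}; fixed.
Sat(EG ~r) = {q0}
|Sat(EG ~r)| = |{q0}| = 1.

1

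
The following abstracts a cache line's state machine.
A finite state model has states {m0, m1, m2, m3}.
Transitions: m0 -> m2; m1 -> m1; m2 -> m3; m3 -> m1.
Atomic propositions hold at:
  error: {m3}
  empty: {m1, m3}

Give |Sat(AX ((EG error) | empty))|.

3

EG error: greatest fixpoint, start Z0 = {m3}, keep only states in Sat with some successor in Z. Z1 = ∅; fixed.
Sat(EG error) = ∅
Sat((EG error) | empty) = {m1, m3}
Sat(AX ((EG error) | empty)) = {s : every successor in {m1, m3}} = {m1, m2, m3}
|Sat(AX ((EG error) | empty))| = |{m1, m2, m3}| = 3.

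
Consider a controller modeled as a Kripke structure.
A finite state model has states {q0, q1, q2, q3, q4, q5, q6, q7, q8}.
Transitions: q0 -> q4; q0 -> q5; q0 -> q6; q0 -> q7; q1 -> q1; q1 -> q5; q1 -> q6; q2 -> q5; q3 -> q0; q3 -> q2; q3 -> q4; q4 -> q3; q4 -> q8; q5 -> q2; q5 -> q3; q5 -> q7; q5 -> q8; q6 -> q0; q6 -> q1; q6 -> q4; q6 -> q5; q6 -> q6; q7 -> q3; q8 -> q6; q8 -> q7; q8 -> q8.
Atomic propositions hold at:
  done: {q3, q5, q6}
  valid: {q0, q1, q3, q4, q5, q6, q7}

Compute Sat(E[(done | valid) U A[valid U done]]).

{q0, q1, q3, q4, q5, q6, q7}

Sat(done | valid) = {q0, q1, q3, q4, q5, q6, q7}
A[valid U done]: least fixpoint, start Z0 = Sat(done) = {q3, q5, q6}, add states in Sat(valid) with every successor in Z. Z1 = {q3, q5, q6, q7}; fixed.
Sat(A[valid U done]) = {q3, q5, q6, q7}
E[(done | valid) U A[valid U done]]: least fixpoint, start Z0 = Sat(A[valid U done]) = {q3, q5, q6, q7}, add states in Sat(done | valid) with some successor in Z. Z1 = {q0, q1, q3, q4, q5, q6, q7}; fixed.
Sat(E[(done | valid) U A[valid U done]]) = {q0, q1, q3, q4, q5, q6, q7}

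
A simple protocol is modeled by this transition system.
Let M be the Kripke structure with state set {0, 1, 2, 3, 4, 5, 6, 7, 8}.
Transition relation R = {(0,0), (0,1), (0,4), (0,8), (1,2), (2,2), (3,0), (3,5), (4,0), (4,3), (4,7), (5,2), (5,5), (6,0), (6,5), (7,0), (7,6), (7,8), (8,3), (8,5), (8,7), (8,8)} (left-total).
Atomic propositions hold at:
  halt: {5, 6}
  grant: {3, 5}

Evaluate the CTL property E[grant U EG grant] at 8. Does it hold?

EG grant: greatest fixpoint, start Z0 = {3, 5}, keep only states in Sat with some successor in Z. Already a fixed point.
Sat(EG grant) = {3, 5}
E[grant U EG grant]: least fixpoint, start Z0 = Sat(EG grant) = {3, 5}, add states in Sat(grant) with some successor in Z. Already a fixed point.
Sat(E[grant U EG grant]) = {3, 5}
8 ∉ Sat(E[grant U EG grant]) = {3, 5}, so the formula does not hold at 8.

No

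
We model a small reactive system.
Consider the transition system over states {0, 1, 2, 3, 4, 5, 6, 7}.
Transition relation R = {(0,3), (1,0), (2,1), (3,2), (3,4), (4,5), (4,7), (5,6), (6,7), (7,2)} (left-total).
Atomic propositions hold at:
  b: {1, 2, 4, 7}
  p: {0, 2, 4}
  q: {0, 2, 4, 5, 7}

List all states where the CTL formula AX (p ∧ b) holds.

Sat(p ∧ b) = {2, 4}
Sat(AX (p ∧ b)) = {s : every successor in {2, 4}} = {3, 7}

{3, 7}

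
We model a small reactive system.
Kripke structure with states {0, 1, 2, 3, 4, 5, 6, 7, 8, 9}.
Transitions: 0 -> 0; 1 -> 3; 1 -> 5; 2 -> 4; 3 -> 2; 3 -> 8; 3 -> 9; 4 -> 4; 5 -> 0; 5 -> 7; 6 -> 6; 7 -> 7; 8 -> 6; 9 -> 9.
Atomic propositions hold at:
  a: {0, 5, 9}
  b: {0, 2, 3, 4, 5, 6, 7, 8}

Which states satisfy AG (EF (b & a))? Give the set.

Sat(b & a) = {0, 5}
EF (b & a): least fixpoint, start Z0 = {0, 5}, add states with some successor in Z. Z1 = {0, 1, 5}; fixed.
Sat(EF (b & a)) = {0, 1, 5}
AG (EF (b & a)): greatest fixpoint, start Z0 = {0, 1, 5}, keep only states in Sat with every successor in Z. Z1 = {0}; fixed.
Sat(AG (EF (b & a))) = {0}

{0}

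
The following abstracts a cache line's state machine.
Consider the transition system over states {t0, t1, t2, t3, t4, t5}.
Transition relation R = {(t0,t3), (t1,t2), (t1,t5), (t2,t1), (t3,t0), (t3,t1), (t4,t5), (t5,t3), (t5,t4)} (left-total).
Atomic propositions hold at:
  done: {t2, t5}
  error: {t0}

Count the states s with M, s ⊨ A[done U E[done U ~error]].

5

Sat(~error) = {t1, t2, t3, t4, t5}
E[done U ~error]: least fixpoint, start Z0 = Sat(~error) = {t1, t2, t3, t4, t5}, add states in Sat(done) with some successor in Z. Already a fixed point.
Sat(E[done U ~error]) = {t1, t2, t3, t4, t5}
A[done U E[done U ~error]]: least fixpoint, start Z0 = Sat(E[done U ~error]) = {t1, t2, t3, t4, t5}, add states in Sat(done) with every successor in Z. Already a fixed point.
Sat(A[done U E[done U ~error]]) = {t1, t2, t3, t4, t5}
|Sat(A[done U E[done U ~error]])| = |{t1, t2, t3, t4, t5}| = 5.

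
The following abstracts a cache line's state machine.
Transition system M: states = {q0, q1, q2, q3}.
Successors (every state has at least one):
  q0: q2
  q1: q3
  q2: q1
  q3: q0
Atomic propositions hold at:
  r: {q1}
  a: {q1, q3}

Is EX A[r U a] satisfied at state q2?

A[r U a]: least fixpoint, start Z0 = Sat(a) = {q1, q3}, add states in Sat(r) with every successor in Z. Already a fixed point.
Sat(A[r U a]) = {q1, q3}
Sat(EX A[r U a]) = {s : some successor in {q1, q3}} = {q1, q2}
q2 ∈ Sat(EX A[r U a]) = {q1, q2}, so the formula holds at q2.

Yes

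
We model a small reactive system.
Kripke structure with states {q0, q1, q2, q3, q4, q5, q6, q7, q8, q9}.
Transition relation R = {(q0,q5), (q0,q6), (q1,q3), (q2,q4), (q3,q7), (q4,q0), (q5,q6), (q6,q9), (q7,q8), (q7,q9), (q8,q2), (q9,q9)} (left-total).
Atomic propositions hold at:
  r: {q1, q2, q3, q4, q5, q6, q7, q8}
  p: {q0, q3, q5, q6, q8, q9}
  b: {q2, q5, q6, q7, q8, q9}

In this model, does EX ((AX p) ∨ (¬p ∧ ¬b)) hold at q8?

Sat(AX p) = {s : every successor in {q0, q3, q5, q6, q8, q9}} = {q0, q1, q4, q5, q6, q7, q9}
Sat(¬p) = {q1, q2, q4, q7}
Sat(¬b) = {q0, q1, q3, q4}
Sat(¬p ∧ ¬b) = {q1, q4}
Sat((AX p) ∨ (¬p ∧ ¬b)) = {q0, q1, q4, q5, q6, q7, q9}
Sat(EX ((AX p) ∨ (¬p ∧ ¬b))) = {s : some successor in {q0, q1, q4, q5, q6, q7, q9}} = {q0, q2, q3, q4, q5, q6, q7, q9}
q8 ∉ Sat(EX ((AX p) ∨ (¬p ∧ ¬b))) = {q0, q2, q3, q4, q5, q6, q7, q9}, so the formula does not hold at q8.

No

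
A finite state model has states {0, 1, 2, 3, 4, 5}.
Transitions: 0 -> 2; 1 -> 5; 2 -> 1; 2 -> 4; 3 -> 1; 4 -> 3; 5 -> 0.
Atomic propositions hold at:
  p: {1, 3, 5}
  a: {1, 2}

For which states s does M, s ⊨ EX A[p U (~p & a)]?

{0}

Sat(~p) = {0, 2, 4}
Sat(~p & a) = {2}
A[p U (~p & a)]: least fixpoint, start Z0 = Sat((~p & a)) = {2}, add states in Sat(p) with every successor in Z. Already a fixed point.
Sat(A[p U (~p & a)]) = {2}
Sat(EX A[p U (~p & a)]) = {s : some successor in {2}} = {0}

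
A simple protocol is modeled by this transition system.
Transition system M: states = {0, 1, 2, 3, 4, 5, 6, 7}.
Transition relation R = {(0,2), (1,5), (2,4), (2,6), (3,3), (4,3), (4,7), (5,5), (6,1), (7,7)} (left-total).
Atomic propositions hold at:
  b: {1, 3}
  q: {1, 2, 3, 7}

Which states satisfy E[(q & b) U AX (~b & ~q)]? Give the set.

Sat(q & b) = {1, 3}
Sat(~b) = {0, 2, 4, 5, 6, 7}
Sat(~q) = {0, 4, 5, 6}
Sat(~b & ~q) = {0, 4, 5, 6}
Sat(AX (~b & ~q)) = {s : every successor in {0, 4, 5, 6}} = {1, 2, 5}
E[(q & b) U AX (~b & ~q)]: least fixpoint, start Z0 = Sat(AX (~b & ~q)) = {1, 2, 5}, add states in Sat(q & b) with some successor in Z. Already a fixed point.
Sat(E[(q & b) U AX (~b & ~q)]) = {1, 2, 5}

{1, 2, 5}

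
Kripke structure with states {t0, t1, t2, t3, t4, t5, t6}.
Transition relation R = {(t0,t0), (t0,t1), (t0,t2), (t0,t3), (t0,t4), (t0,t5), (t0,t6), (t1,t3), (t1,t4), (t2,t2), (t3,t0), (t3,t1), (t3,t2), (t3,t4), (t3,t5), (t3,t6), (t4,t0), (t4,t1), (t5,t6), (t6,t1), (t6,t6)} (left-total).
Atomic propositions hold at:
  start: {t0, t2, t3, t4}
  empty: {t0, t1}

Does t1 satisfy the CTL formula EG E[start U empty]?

E[start U empty]: least fixpoint, start Z0 = Sat(empty) = {t0, t1}, add states in Sat(start) with some successor in Z. Z1 = {t0, t1, t3, t4}; fixed.
Sat(E[start U empty]) = {t0, t1, t3, t4}
EG E[start U empty]: greatest fixpoint, start Z0 = {t0, t1, t3, t4}, keep only states in Sat with some successor in Z. Already a fixed point.
Sat(EG E[start U empty]) = {t0, t1, t3, t4}
t1 ∈ Sat(EG E[start U empty]) = {t0, t1, t3, t4}, so the formula holds at t1.

Yes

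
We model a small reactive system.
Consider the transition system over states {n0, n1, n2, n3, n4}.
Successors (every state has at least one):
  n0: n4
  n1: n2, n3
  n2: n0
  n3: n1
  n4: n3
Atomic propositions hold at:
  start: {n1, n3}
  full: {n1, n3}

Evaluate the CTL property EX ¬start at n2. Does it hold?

Sat(¬start) = {n0, n2, n4}
Sat(EX ¬start) = {s : some successor in {n0, n2, n4}} = {n0, n1, n2}
n2 ∈ Sat(EX ¬start) = {n0, n1, n2}, so the formula holds at n2.

Yes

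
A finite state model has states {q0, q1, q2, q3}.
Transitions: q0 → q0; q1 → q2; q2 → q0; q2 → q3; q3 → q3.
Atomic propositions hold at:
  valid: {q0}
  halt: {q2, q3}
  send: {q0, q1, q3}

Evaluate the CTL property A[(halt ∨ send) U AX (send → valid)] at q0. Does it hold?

Yes

Sat(halt ∨ send) = {q0, q1, q2, q3}
Sat(send → valid) = {q0, q2}
Sat(AX (send → valid)) = {s : every successor in {q0, q2}} = {q0, q1}
A[(halt ∨ send) U AX (send → valid)]: least fixpoint, start Z0 = Sat(AX (send → valid)) = {q0, q1}, add states in Sat(halt ∨ send) with every successor in Z. Already a fixed point.
Sat(A[(halt ∨ send) U AX (send → valid)]) = {q0, q1}
q0 ∈ Sat(A[(halt ∨ send) U AX (send → valid)]) = {q0, q1}, so the formula holds at q0.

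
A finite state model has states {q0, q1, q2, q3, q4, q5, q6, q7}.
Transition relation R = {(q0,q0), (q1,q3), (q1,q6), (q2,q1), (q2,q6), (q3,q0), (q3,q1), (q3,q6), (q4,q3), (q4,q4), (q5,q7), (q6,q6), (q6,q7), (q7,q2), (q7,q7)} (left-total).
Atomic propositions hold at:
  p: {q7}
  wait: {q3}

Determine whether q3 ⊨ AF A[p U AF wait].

Yes

AF wait: least fixpoint, start Z0 = {q3}, add states with every successor in Z. Already a fixed point.
Sat(AF wait) = {q3}
A[p U AF wait]: least fixpoint, start Z0 = Sat(AF wait) = {q3}, add states in Sat(p) with every successor in Z. Already a fixed point.
Sat(A[p U AF wait]) = {q3}
AF A[p U AF wait]: least fixpoint, start Z0 = {q3}, add states with every successor in Z. Already a fixed point.
Sat(AF A[p U AF wait]) = {q3}
q3 ∈ Sat(AF A[p U AF wait]) = {q3}, so the formula holds at q3.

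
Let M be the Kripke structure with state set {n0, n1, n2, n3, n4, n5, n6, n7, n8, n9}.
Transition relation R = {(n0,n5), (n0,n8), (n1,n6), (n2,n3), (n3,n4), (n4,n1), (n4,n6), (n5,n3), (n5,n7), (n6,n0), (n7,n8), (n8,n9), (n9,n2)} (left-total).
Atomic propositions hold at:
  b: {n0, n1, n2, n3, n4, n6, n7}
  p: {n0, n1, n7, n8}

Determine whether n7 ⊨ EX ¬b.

Yes

Sat(¬b) = {n5, n8, n9}
Sat(EX ¬b) = {s : some successor in {n5, n8, n9}} = {n0, n7, n8}
n7 ∈ Sat(EX ¬b) = {n0, n7, n8}, so the formula holds at n7.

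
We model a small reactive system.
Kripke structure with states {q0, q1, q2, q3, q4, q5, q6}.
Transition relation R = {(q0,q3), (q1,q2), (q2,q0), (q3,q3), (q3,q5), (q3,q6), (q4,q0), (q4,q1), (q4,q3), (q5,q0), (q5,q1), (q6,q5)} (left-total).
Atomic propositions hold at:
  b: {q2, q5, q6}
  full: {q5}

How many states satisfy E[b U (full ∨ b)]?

3

Sat(full ∨ b) = {q2, q5, q6}
E[b U (full ∨ b)]: least fixpoint, start Z0 = Sat((full ∨ b)) = {q2, q5, q6}, add states in Sat(b) with some successor in Z. Already a fixed point.
Sat(E[b U (full ∨ b)]) = {q2, q5, q6}
|Sat(E[b U (full ∨ b)])| = |{q2, q5, q6}| = 3.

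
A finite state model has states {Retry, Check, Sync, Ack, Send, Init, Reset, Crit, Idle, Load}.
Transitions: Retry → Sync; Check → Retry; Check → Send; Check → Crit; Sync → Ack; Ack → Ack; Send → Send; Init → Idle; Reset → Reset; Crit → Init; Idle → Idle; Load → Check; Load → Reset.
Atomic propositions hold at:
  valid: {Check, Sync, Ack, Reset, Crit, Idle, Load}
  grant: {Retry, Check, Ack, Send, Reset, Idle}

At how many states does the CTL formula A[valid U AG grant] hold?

5

AG grant: greatest fixpoint, start Z0 = {Retry, Check, Ack, Send, Reset, Idle}, keep only states in Sat with every successor in Z. Z1 = {Ack, Send, Reset, Idle}; fixed.
Sat(AG grant) = {Ack, Send, Reset, Idle}
A[valid U AG grant]: least fixpoint, start Z0 = Sat(AG grant) = {Ack, Send, Reset, Idle}, add states in Sat(valid) with every successor in Z. Z1 = {Sync, Ack, Send, Reset, Idle}; fixed.
Sat(A[valid U AG grant]) = {Sync, Ack, Send, Reset, Idle}
|Sat(A[valid U AG grant])| = |{Sync, Ack, Send, Reset, Idle}| = 5.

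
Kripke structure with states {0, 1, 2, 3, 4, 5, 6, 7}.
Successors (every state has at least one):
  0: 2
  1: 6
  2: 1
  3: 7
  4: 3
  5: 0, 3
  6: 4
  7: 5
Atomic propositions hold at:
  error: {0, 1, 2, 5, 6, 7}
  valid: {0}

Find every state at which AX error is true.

Sat(AX error) = {s : every successor in {0, 1, 2, 5, 6, 7}} = {0, 1, 2, 3, 7}

{0, 1, 2, 3, 7}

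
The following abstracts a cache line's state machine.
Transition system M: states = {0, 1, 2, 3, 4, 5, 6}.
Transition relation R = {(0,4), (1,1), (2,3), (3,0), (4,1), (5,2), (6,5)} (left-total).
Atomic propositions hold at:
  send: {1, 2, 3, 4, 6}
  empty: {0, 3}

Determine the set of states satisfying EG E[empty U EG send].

EG send: greatest fixpoint, start Z0 = {1, 2, 3, 4, 6}, keep only states in Sat with some successor in Z. Z1 = {1, 2, 4}; Z2 = {1, 4}; fixed.
Sat(EG send) = {1, 4}
E[empty U EG send]: least fixpoint, start Z0 = Sat(EG send) = {1, 4}, add states in Sat(empty) with some successor in Z. Z1 = {0, 1, 4}; Z2 = {0, 1, 3, 4}; fixed.
Sat(E[empty U EG send]) = {0, 1, 3, 4}
EG E[empty U EG send]: greatest fixpoint, start Z0 = {0, 1, 3, 4}, keep only states in Sat with some successor in Z. Already a fixed point.
Sat(EG E[empty U EG send]) = {0, 1, 3, 4}

{0, 1, 3, 4}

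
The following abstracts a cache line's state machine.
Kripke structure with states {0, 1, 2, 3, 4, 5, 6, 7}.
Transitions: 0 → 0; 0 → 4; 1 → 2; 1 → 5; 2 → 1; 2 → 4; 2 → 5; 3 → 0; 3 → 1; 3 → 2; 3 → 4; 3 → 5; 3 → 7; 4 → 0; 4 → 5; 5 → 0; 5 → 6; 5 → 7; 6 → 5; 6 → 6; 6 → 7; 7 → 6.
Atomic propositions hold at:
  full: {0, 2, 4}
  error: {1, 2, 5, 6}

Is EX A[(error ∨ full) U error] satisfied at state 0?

No

Sat(error ∨ full) = {0, 1, 2, 4, 5, 6}
A[(error ∨ full) U error]: least fixpoint, start Z0 = Sat(error) = {1, 2, 5, 6}, add states in Sat(error ∨ full) with every successor in Z. Already a fixed point.
Sat(A[(error ∨ full) U error]) = {1, 2, 5, 6}
Sat(EX A[(error ∨ full) U error]) = {s : some successor in {1, 2, 5, 6}} = {1, 2, 3, 4, 5, 6, 7}
0 ∉ Sat(EX A[(error ∨ full) U error]) = {1, 2, 3, 4, 5, 6, 7}, so the formula does not hold at 0.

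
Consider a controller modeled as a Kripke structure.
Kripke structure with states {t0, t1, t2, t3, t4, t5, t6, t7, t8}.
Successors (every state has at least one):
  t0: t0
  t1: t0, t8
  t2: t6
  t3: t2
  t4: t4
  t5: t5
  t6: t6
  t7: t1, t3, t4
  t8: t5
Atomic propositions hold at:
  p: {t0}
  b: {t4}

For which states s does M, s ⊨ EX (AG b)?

{t4, t7}

AG b: greatest fixpoint, start Z0 = {t4}, keep only states in Sat with every successor in Z. Already a fixed point.
Sat(AG b) = {t4}
Sat(EX (AG b)) = {s : some successor in {t4}} = {t4, t7}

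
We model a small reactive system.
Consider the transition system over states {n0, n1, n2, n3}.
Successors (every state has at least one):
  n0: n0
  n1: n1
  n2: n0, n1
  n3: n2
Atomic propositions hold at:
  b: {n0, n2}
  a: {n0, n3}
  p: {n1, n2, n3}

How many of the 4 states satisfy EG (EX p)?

3

Sat(EX p) = {s : some successor in {n1, n2, n3}} = {n1, n2, n3}
EG (EX p): greatest fixpoint, start Z0 = {n1, n2, n3}, keep only states in Sat with some successor in Z. Already a fixed point.
Sat(EG (EX p)) = {n1, n2, n3}
|Sat(EG (EX p))| = |{n1, n2, n3}| = 3.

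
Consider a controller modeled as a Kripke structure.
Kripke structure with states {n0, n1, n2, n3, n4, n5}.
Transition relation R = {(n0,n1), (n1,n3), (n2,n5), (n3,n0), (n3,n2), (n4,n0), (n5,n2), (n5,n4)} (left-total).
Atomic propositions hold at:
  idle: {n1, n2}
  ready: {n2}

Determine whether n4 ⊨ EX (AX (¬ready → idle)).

Yes

Sat(¬ready) = {n0, n1, n3, n4, n5}
Sat(¬ready → idle) = {n1, n2}
Sat(AX (¬ready → idle)) = {s : every successor in {n1, n2}} = {n0}
Sat(EX (AX (¬ready → idle))) = {s : some successor in {n0}} = {n3, n4}
n4 ∈ Sat(EX (AX (¬ready → idle))) = {n3, n4}, so the formula holds at n4.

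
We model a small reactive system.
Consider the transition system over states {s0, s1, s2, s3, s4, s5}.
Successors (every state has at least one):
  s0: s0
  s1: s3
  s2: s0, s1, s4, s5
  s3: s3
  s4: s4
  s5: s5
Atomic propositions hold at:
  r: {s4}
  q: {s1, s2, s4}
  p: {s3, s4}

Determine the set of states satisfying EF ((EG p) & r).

{s2, s4}

EG p: greatest fixpoint, start Z0 = {s3, s4}, keep only states in Sat with some successor in Z. Already a fixed point.
Sat(EG p) = {s3, s4}
Sat((EG p) & r) = {s4}
EF ((EG p) & r): least fixpoint, start Z0 = {s4}, add states with some successor in Z. Z1 = {s2, s4}; fixed.
Sat(EF ((EG p) & r)) = {s2, s4}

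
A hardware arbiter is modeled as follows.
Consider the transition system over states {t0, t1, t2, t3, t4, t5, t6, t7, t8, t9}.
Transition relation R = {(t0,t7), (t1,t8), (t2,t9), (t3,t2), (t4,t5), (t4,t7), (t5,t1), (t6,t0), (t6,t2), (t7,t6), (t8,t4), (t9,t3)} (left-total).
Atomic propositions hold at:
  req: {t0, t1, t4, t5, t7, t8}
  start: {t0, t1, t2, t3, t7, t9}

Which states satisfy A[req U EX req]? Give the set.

Sat(EX req) = {s : some successor in {t0, t1, t4, t5, t7, t8}} = {t0, t1, t4, t5, t6, t8}
A[req U EX req]: least fixpoint, start Z0 = Sat(EX req) = {t0, t1, t4, t5, t6, t8}, add states in Sat(req) with every successor in Z. Z1 = {t0, t1, t4, t5, t6, t7, t8}; fixed.
Sat(A[req U EX req]) = {t0, t1, t4, t5, t6, t7, t8}

{t0, t1, t4, t5, t6, t7, t8}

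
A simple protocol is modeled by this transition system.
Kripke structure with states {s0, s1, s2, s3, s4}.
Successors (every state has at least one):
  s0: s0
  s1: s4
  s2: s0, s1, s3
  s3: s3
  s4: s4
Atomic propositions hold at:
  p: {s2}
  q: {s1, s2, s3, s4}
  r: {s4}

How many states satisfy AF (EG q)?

4

EG q: greatest fixpoint, start Z0 = {s1, s2, s3, s4}, keep only states in Sat with some successor in Z. Already a fixed point.
Sat(EG q) = {s1, s2, s3, s4}
AF (EG q): least fixpoint, start Z0 = {s1, s2, s3, s4}, add states with every successor in Z. Already a fixed point.
Sat(AF (EG q)) = {s1, s2, s3, s4}
|Sat(AF (EG q))| = |{s1, s2, s3, s4}| = 4.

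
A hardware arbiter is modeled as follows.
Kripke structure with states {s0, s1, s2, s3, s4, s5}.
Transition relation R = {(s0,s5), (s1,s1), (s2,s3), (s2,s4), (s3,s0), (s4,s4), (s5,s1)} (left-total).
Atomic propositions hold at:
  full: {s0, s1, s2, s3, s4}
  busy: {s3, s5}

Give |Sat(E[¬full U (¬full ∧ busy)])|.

1

Sat(¬full) = {s5}
Sat(¬full ∧ busy) = {s5}
E[¬full U (¬full ∧ busy)]: least fixpoint, start Z0 = Sat((¬full ∧ busy)) = {s5}, add states in Sat(¬full) with some successor in Z. Already a fixed point.
Sat(E[¬full U (¬full ∧ busy)]) = {s5}
|Sat(E[¬full U (¬full ∧ busy)])| = |{s5}| = 1.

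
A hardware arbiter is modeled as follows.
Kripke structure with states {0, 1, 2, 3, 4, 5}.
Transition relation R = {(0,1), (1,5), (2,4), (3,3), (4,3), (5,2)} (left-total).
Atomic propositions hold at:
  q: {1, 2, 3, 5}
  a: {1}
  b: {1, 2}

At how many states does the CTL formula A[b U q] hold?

4

A[b U q]: least fixpoint, start Z0 = Sat(q) = {1, 2, 3, 5}, add states in Sat(b) with every successor in Z. Already a fixed point.
Sat(A[b U q]) = {1, 2, 3, 5}
|Sat(A[b U q])| = |{1, 2, 3, 5}| = 4.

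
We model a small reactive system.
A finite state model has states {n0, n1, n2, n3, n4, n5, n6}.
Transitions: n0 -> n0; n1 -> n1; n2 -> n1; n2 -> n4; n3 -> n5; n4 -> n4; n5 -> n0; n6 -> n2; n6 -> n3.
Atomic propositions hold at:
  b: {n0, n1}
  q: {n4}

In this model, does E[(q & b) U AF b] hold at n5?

Yes

Sat(q & b) = ∅
AF b: least fixpoint, start Z0 = {n0, n1}, add states with every successor in Z. Z1 = {n0, n1, n5}; Z2 = {n0, n1, n3, n5}; fixed.
Sat(AF b) = {n0, n1, n3, n5}
E[(q & b) U AF b]: least fixpoint, start Z0 = Sat(AF b) = {n0, n1, n3, n5}, add states in Sat(q & b) with some successor in Z. Already a fixed point.
Sat(E[(q & b) U AF b]) = {n0, n1, n3, n5}
n5 ∈ Sat(E[(q & b) U AF b]) = {n0, n1, n3, n5}, so the formula holds at n5.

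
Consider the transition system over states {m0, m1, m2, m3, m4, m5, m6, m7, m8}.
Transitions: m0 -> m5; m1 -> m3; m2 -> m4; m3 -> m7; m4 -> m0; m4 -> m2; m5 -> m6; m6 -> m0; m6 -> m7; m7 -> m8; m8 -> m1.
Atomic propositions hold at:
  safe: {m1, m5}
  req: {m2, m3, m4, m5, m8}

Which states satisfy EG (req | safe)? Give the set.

Sat(req | safe) = {m1, m2, m3, m4, m5, m8}
EG (req | safe): greatest fixpoint, start Z0 = {m1, m2, m3, m4, m5, m8}, keep only states in Sat with some successor in Z. Z1 = {m1, m2, m4, m8}; Z2 = {m2, m4, m8}; Z3 = {m2, m4}; fixed.
Sat(EG (req | safe)) = {m2, m4}

{m2, m4}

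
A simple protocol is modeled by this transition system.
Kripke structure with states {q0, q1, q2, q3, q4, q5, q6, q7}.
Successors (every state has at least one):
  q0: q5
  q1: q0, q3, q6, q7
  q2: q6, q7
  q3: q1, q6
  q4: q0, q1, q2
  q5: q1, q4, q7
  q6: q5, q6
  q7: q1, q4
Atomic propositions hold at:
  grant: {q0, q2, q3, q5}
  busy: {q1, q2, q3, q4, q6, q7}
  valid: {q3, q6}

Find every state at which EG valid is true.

{q3, q6}

EG valid: greatest fixpoint, start Z0 = {q3, q6}, keep only states in Sat with some successor in Z. Already a fixed point.
Sat(EG valid) = {q3, q6}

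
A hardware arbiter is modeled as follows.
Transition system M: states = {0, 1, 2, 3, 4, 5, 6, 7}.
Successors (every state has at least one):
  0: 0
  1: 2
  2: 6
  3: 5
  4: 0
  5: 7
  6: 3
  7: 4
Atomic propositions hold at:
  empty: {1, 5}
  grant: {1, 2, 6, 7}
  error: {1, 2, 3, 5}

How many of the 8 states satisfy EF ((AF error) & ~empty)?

4

AF error: least fixpoint, start Z0 = {1, 2, 3, 5}, add states with every successor in Z. Z1 = {1, 2, 3, 5, 6}; fixed.
Sat(AF error) = {1, 2, 3, 5, 6}
Sat(~empty) = {0, 2, 3, 4, 6, 7}
Sat((AF error) & ~empty) = {2, 3, 6}
EF ((AF error) & ~empty): least fixpoint, start Z0 = {2, 3, 6}, add states with some successor in Z. Z1 = {1, 2, 3, 6}; fixed.
Sat(EF ((AF error) & ~empty)) = {1, 2, 3, 6}
|Sat(EF ((AF error) & ~empty))| = |{1, 2, 3, 6}| = 4.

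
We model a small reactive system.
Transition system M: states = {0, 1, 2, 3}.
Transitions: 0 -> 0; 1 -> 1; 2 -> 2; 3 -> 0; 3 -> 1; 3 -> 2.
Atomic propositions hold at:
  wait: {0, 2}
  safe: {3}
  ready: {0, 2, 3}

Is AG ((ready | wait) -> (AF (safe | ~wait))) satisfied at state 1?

Sat(ready | wait) = {0, 2, 3}
Sat(~wait) = {1, 3}
Sat(safe | ~wait) = {1, 3}
AF (safe | ~wait): least fixpoint, start Z0 = {1, 3}, add states with every successor in Z. Already a fixed point.
Sat(AF (safe | ~wait)) = {1, 3}
Sat((ready | wait) -> (AF (safe | ~wait))) = {1, 3}
AG ((ready | wait) -> (AF (safe | ~wait))): greatest fixpoint, start Z0 = {1, 3}, keep only states in Sat with every successor in Z. Z1 = {1}; fixed.
Sat(AG ((ready | wait) -> (AF (safe | ~wait)))) = {1}
1 ∈ Sat(AG ((ready | wait) -> (AF (safe | ~wait)))) = {1}, so the formula holds at 1.

Yes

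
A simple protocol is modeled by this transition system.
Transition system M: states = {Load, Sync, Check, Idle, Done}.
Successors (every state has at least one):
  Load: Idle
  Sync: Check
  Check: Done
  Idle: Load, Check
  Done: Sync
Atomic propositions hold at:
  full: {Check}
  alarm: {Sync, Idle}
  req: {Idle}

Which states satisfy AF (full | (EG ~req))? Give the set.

{Sync, Check, Done}

Sat(~req) = {Load, Sync, Check, Done}
EG ~req: greatest fixpoint, start Z0 = {Load, Sync, Check, Done}, keep only states in Sat with some successor in Z. Z1 = {Sync, Check, Done}; fixed.
Sat(EG ~req) = {Sync, Check, Done}
Sat(full | (EG ~req)) = {Sync, Check, Done}
AF (full | (EG ~req)): least fixpoint, start Z0 = {Sync, Check, Done}, add states with every successor in Z. Already a fixed point.
Sat(AF (full | (EG ~req))) = {Sync, Check, Done}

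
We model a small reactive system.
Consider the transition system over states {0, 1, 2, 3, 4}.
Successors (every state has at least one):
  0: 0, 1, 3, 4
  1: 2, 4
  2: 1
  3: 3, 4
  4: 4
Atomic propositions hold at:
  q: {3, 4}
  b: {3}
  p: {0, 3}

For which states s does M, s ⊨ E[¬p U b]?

{3}

Sat(¬p) = {1, 2, 4}
E[¬p U b]: least fixpoint, start Z0 = Sat(b) = {3}, add states in Sat(¬p) with some successor in Z. Already a fixed point.
Sat(E[¬p U b]) = {3}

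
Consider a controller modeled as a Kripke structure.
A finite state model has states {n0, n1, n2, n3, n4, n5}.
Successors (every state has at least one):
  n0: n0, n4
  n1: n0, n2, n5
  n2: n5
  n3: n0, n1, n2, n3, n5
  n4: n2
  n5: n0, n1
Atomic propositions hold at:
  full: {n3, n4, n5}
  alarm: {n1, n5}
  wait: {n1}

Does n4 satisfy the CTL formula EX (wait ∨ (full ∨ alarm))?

No

Sat(full ∨ alarm) = {n1, n3, n4, n5}
Sat(wait ∨ (full ∨ alarm)) = {n1, n3, n4, n5}
Sat(EX (wait ∨ (full ∨ alarm))) = {s : some successor in {n1, n3, n4, n5}} = {n0, n1, n2, n3, n5}
n4 ∉ Sat(EX (wait ∨ (full ∨ alarm))) = {n0, n1, n2, n3, n5}, so the formula does not hold at n4.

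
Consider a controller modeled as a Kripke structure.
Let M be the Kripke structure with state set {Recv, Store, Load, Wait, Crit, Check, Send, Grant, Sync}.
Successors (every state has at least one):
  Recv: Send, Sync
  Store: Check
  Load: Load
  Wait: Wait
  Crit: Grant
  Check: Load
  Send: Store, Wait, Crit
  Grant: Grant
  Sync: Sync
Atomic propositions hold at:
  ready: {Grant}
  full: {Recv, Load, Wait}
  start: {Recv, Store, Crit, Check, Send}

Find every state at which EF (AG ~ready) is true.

Sat(~ready) = {Recv, Store, Load, Wait, Crit, Check, Send, Sync}
AG ~ready: greatest fixpoint, start Z0 = {Recv, Store, Load, Wait, Crit, Check, Send, Sync}, keep only states in Sat with every successor in Z. Z1 = {Recv, Store, Load, Wait, Check, Send, Sync}; Z2 = {Recv, Store, Load, Wait, Check, Sync}; Z3 = {Store, Load, Wait, Check, Sync}; fixed.
Sat(AG ~ready) = {Store, Load, Wait, Check, Sync}
EF (AG ~ready): least fixpoint, start Z0 = {Store, Load, Wait, Check, Sync}, add states with some successor in Z. Z1 = {Recv, Store, Load, Wait, Check, Send, Sync}; fixed.
Sat(EF (AG ~ready)) = {Recv, Store, Load, Wait, Check, Send, Sync}

{Recv, Store, Load, Wait, Check, Send, Sync}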